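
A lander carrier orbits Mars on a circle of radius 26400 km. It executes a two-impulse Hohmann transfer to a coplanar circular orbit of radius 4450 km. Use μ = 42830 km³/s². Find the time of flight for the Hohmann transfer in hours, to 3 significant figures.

t = 8.08 hours

Semi-major axis of the transfer orbit: a_t = (26400 + 4450)/2 = 15425 km.
Transfer time t = π√(a_t³/μ) = π√((15425)³ / 42830) = 29080 s.
Converting: 29080 s ÷ 3600 s/hour = 8.08 hours.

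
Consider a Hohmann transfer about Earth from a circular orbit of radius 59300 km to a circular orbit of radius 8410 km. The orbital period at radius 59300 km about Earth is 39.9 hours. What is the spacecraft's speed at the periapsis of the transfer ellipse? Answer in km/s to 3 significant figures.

v = 9.12 km/s

From Kepler's third law T² = 4π²r³/μ at r = 59300 km, T = 39.9 hours = 39.9 × 3600 s = 1.4364×10^5 s: μ = 4π²r³/T² = 3.99000×10^5 km³/s².
Transfer-ellipse semi-major axis a_t = (r₁ + r₂)/2 = (59300 + 8410)/2 = 33855 km.
At periapsis, r = 8410 km.
Vis-viva: v = √[μ(2/r − 1/a_t)] = √[3.99000×10^5 × (2/8410 − 1/33855)] = 9.116 km/s.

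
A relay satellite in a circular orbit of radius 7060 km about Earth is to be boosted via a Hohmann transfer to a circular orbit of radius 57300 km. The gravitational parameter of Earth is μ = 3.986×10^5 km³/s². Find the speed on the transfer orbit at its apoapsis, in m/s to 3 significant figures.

v = 1240 m/s

Transfer-ellipse semi-major axis a_t = (r₁ + r₂)/2 = (7060 + 57300)/2 = 32180 km.
At apoapsis, r = 57300 km.
Applying v² = μ(2/r − 1/a_t): v = 1.235 km/s.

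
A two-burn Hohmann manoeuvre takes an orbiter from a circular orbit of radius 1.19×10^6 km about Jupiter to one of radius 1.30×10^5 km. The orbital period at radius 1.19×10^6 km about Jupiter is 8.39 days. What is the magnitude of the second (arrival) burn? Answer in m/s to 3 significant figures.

From Kepler's third law T² = 4π²r³/μ at r = 1.19×10^6 km, T = 8.39 days = 8.39 × 86400 s = 7.24896×10^5 s: μ = 4π²r³/T² = 1.26605×10^8 km³/s².
The Hohmann ellipse has a_t = (r₁ + r₂)/2 = 6.600×10^5 km.
Circular speed at r = 1.300×10^5 km: v_c = √(μ/r) = 31.207 km/s.
Transfer-orbit speed at the same r (vis-viva, a = a_t): v_t = √[μ(2/r − 1/a_t)] = 41.904 km/s.
Δv₂ = |v_t − v_c| = |41.904 − 31.207| = 10.70 km/s.

Δv₂ = 10700 m/s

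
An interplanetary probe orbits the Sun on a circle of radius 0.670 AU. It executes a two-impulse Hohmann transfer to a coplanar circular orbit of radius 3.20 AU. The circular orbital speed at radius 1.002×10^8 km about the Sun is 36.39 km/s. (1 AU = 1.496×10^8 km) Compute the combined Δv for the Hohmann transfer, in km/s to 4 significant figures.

From the circular-orbit relation v² = μ/r at r = 1.002×10^8 km: μ = v²r = (36.39)² × 1.002×10^8 = 1.32688×10^11 km³/s².
In km: r₁ = 0.670 × 1.496×10^8 = 1.00232×10^8 km; r₂ = 3.20 × 1.496×10^8 = 4.7872×10^8 km.
Semi-major axis of the transfer orbit: a_t = (1.00232×10^8 + 4.7872×10^8)/2 = 2.89476×10^8 km.
Circular speed at r₁: v₁ = √(μ/r₁) = √(1.32688×10^11/1.00232×10^8) = 36.38 km/s.
On the transfer ellipse at r₁, vis-viva gives v_p = √[μ(2/r₁ − 1/a_t)] = 46.79 km/s.
First burn Δv₁ = |v_p − v₁| = 10.41 km/s.
Circular speed at r₂: v₂ = √(μ/r₂) = 16.6485 km/s.
Transfer-orbit speed at r₂: v_a = √[μ(2/r₂ − 1/a_t)] = 9.79652 km/s.
Second burn Δv₂ = |v₂ − v_a| = 6.852 km/s.
Total Δv = Δv₁ + Δv₂ = 17.26 km/s.

Δv = 17.26 km/s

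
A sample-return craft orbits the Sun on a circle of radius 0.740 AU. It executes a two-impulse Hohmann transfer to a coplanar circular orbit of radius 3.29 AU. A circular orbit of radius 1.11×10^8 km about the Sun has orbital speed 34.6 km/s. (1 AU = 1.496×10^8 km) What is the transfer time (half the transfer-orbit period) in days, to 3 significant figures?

t = 522 days

From the circular-orbit relation v² = μ/r at r = 1.11×10^8 km: μ = v²r = (34.6)² × 1.11×10^8 = 1.32885×10^11 km³/s².
In km: r₁ = 0.740 × 1.496×10^8 = 1.10704×10^8 km; r₂ = 3.29 × 1.496×10^8 = 4.92184×10^8 km.
Transfer-ellipse semi-major axis a_t = (r₁ + r₂)/2 = (1.10704×10^8 + 4.92184×10^8)/2 = 3.01444×10^8 km.
By Kepler's third law the transfer-orbit period is T = 2π√(a_t³/μ), so t = T/2 = 4.510×10^7 s.
Converting: 4.510×10^7 s ÷ 86400 s/day = 522 days.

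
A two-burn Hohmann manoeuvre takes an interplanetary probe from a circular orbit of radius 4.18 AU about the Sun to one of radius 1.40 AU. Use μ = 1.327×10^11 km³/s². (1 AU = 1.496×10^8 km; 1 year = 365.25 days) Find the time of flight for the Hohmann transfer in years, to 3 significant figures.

t = 2.33 years

In km: r₁ = 4.18 × 1.496×10^8 = 6.25328×10^8 km; r₂ = 1.40 × 1.496×10^8 = 2.0944×10^8 km.
Semi-major axis of the transfer orbit: a_t = (6.25328×10^8 + 2.0944×10^8)/2 = 4.17384×10^8 km.
Transfer time t = π√(a_t³/μ) = π√((4.17384×10^8)³ / 1.327×10^11) = 7.354×10^7 s.
Converting: 7.354×10^7 s ÷ 3.15576×10^7 s/year (365.25 × 86400) = 2.33 years.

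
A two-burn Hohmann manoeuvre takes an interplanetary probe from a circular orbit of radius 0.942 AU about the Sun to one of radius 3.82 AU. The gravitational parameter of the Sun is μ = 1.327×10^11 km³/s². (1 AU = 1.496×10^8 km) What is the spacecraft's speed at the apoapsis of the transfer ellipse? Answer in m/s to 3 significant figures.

In km: r₁ = 0.942 × 1.496×10^8 = 1.409232×10^8 km; r₂ = 3.82 × 1.496×10^8 = 5.71472×10^8 km.
Transfer-ellipse semi-major axis a_t = (r₁ + r₂)/2 = (1.409232×10^8 + 5.71472×10^8)/2 = 3.561976×10^8 km.
The apoapsis of the transfer ellipse is at r = 5.71472×10^8 km.
Applying v² = μ(2/r − 1/a_t): v = 9.585 km/s.

v = 9580 m/s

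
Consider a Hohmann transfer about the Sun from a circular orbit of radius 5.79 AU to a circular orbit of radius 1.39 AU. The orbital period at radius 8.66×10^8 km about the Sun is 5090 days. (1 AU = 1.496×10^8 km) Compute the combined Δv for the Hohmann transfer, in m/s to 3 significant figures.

From Kepler's third law T² = 4π²r³/μ at r = 8.66×10^8 km, T = 5090 days = 5090 × 86400 s = 4.39776×10^8 s: μ = 4π²r³/T² = 1.32572×10^11 km³/s².
In km: r₁ = 5.79 × 1.496×10^8 = 8.66184×10^8 km; r₂ = 1.39 × 1.496×10^8 = 2.07944×10^8 km.
The Hohmann ellipse has a_t = (r₁ + r₂)/2 = 5.37064×10^8 km.
Circular speed at r₁: v₁ = √(μ/r₁) = √(1.32572×10^11/8.66184×10^8) = 12.371 km/s.
On the transfer ellipse at r₁, vis-viva equation gives v_a = √[μ(2/r₁ − 1/a_t)] = 7.6980 km/s.
First burn Δv₁ = |v_a − v₁| = 4.673 km/s.
Circular speed at r₂: v₂ = √(μ/r₂) = 25.2495 km/s.
Transfer-orbit speed at r₂: v_p = √[μ(2/r₂ − 1/a_t)] = 32.0659 km/s.
Second burn Δv₂ = |v₂ − v_p| = 6.816 km/s.
Δv = Δv₁ + Δv₂ = 4.673 + 6.816 = 11.49 km/s.

Δv = 11500 m/s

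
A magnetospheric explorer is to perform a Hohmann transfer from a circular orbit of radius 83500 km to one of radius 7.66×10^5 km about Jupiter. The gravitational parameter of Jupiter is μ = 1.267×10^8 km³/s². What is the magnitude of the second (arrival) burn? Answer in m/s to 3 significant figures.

Δv₂ = 7160 m/s

Semi-major axis of the transfer orbit: a_t = (83500 + 7.660×10^5)/2 = 4.2475×10^5 km.
Circular speed at r = 7.660×10^5 km: v_c = √(μ/r) = 12.861 km/s.
Transfer-orbit speed at the same r (vis-viva, a = a_t): v_t = √[μ(2/r − 1/a_t)] = 5.7023 km/s.
Δv₂ = |v_t − v_c| = |5.7023 − 12.861| = 7.159 km/s.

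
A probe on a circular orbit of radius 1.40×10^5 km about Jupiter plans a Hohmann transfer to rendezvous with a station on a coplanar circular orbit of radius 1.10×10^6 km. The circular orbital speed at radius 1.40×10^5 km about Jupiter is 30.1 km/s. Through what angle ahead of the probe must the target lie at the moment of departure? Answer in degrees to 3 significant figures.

From the circular-orbit relation v² = μ/r at r = 1.40×10^5 km: μ = v²r = (30.1)² × 1.40×10^5 = 1.26841×10^8 km³/s².
The Hohmann ellipse has a_t = (r₁ + r₂)/2 = 6.200×10^5 km.
The half-period of the transfer ellipse is t = π√(a_t³/μ) = 1.3618×10^5 s.
Target angular speed ω₂ = √(μ/r₂³) = 9.7621×10^-6 rad/s.
Angle swept by the target during transfer: ω₂·t = 1.3294 rad = 76.17°.
The probe traverses 180° on the transfer ellipse, so the target must lead by 180° − 76.17° = 104°.

φ = 104°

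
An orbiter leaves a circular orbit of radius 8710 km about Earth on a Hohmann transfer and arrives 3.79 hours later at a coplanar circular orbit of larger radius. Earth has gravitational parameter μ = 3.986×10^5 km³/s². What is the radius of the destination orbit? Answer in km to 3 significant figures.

r₂ = 30500 km

Transfer time t = 3.79 hours = 13644 s, and t = π√(a_t³/μ).
So a_t = (μ t²/π²)^(1/3) = (3.986×10^5 × (13644)² / π²)^(1/3) = 19590 km.
Since a_t = (r₁ + r₂)/2, r₂ = 2a_t − r₁ = 2×19590 − 8710 = 30470 km.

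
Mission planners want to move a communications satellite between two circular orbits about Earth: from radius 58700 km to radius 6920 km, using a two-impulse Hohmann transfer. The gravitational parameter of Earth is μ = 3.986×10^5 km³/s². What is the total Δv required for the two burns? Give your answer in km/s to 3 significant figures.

Δv = 3.97 km/s

Semi-major axis of the transfer orbit: a_t = (58700 + 6920)/2 = 32810 km.
At r₁ the circular-orbit speed is v₁ = √(μ/r₁) = 2.606 km/s.
On the transfer ellipse at r₁, vis-viva equation gives v_a = √[μ(2/r₁ − 1/a_t)] = 1.197 km/s.
First burn Δv₁ = |v_a − v₁| = 1.409 km/s.
Circular speed at r₂: v₂ = √(μ/r₂) = 7.58954 km/s.
Transfer-orbit speed at r₂: v_p = √[μ(2/r₂ − 1/a_t)] = 10.1515 km/s.
Second burn Δv₂ = |v₂ − v_p| = 2.562 km/s.
Total Δv = Δv₁ + Δv₂ = 3.971 km/s.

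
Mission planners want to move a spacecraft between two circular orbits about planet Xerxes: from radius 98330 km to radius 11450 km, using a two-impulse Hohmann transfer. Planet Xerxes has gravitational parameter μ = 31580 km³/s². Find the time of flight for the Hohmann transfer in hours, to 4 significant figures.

t = 63.15 hours

The Hohmann ellipse has a_t = (r₁ + r₂)/2 = 54890 km.
Transfer time t = π√(a_t³/μ) = π√((54890)³ / 31580) = 2.2734×10^5 s.
Converting: 2.2734×10^5 s ÷ 3600 s/hour = 63.15 hours.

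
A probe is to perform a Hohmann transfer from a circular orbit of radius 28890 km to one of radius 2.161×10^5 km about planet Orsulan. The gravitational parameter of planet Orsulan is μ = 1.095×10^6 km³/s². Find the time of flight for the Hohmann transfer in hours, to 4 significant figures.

Semi-major axis of the transfer orbit: a_t = (28890 + 2.161×10^5)/2 = 1.22495×10^5 km.
By Kepler's third law the transfer-orbit period is T = 2π√(a_t³/μ), so t = T/2 = 1.287×10^5 s.
Converting: 1.287×10^5 s ÷ 3600 s/hour = 35.75 hours.

t = 35.75 hours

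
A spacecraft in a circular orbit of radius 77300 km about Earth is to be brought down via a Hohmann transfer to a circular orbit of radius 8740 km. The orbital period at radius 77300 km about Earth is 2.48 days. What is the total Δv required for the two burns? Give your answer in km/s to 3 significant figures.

Δv = 3.54 km/s

From Kepler's third law T² = 4π²r³/μ at r = 77300 km, T = 2.48 days = 2.48 × 86400 s = 2.14272×10^5 s: μ = 4π²r³/T² = 3.97162×10^5 km³/s².
The Hohmann ellipse has a_t = (r₁ + r₂)/2 = 43020 km.
Circular speed at r₁: v₁ = √(μ/r₁) = √(3.97162×10^5/77300) = 2.267 km/s.
On the transfer ellipse at r₁, vis-viva equation gives v_a = √[μ(2/r₁ − 1/a_t)] = 1.022 km/s.
First burn Δv₁ = |v_a − v₁| = 1.245 km/s.
Circular speed at r₂: v₂ = √(μ/r₂) = 6.741 km/s.
Transfer-orbit speed at r₂: v_p = √[μ(2/r₂ − 1/a_t)] = 9.036 km/s.
Second burn Δv₂ = |v₂ − v_p| = 2.295 km/s.
Total Δv = Δv₁ + Δv₂ = 3.540 km/s.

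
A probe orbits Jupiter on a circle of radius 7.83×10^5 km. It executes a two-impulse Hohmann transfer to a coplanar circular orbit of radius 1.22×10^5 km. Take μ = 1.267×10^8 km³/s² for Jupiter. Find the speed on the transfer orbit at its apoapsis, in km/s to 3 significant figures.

The Hohmann ellipse has a_t = (r₁ + r₂)/2 = 4.525×10^5 km.
At apoapsis, r = 7.830×10^5 km.
Vis-viva: v = √[μ(2/r − 1/a_t)] = √[1.267×10^8 × (2/7.830×10^5 − 1/4.525×10^5)] = 6.605 km/s.

v = 6.61 km/s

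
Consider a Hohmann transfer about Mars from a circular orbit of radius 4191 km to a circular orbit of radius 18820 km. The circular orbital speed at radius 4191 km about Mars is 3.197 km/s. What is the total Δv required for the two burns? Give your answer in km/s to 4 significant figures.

Δv = 1.490 km/s

From the circular-orbit relation v² = μ/r at r = 4191 km: μ = v²r = (3.197)² × 4191 = 42835.4 km³/s².
Semi-major axis of the transfer orbit: a_t = (4191 + 18820)/2 = 11505.5 km.
Circular speed at r₁: v₁ = √(μ/r₁) = √(42835.4/4191) = 3.1970 km/s.
On the transfer ellipse at r₁, v² = μ(2/r − 1/a) gives v_p = √[μ(2/r₁ − 1/a_t)] = 4.0888 km/s.
First burn Δv₁ = |v_p − v₁| = 0.8918 km/s.
At r₂, v₂ = √(μ/r₂) = 1.50866 km/s.
Transfer-orbit speed at r₂: v_a = √[μ(2/r₂ − 1/a_t)] = 0.910537 km/s.
Second burn Δv₂ = |v₂ − v_a| = 0.5981 km/s.
Δv = Δv₁ + Δv₂ = 0.8918 + 0.5981 = 1.490 km/s.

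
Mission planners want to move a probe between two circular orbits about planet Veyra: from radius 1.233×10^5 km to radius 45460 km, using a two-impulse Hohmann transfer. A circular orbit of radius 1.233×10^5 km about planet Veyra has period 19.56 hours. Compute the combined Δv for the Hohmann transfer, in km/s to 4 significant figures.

Δv = 6.710 km/s

From Kepler's third law T² = 4π²r³/μ at r = 1.233×10^5 km, T = 19.56 hours = 19.56 × 3600 s = 70416 s: μ = 4π²r³/T² = 1.49247×10^7 km³/s².
The Hohmann ellipse has a_t = (r₁ + r₂)/2 = 84380 km.
At r₁ the circular-orbit speed is v₁ = √(μ/r₁) = 11.002 km/s.
On the transfer ellipse at r₁, vis-viva gives v_a = √[μ(2/r₁ − 1/a_t)] = 8.0754 km/s.
First burn Δv₁ = |v_a − v₁| = 2.9266 km/s.
Circular speed at r₂: v₂ = √(μ/r₂) = 18.11917 km/s.
Transfer-orbit speed at r₂: v_p = √[μ(2/r₂ − 1/a_t)] = 21.90283 km/s.
Second burn Δv₂ = |v₂ − v_p| = 3.7837 km/s.
Total Δv = Δv₁ + Δv₂ = 6.710 km/s.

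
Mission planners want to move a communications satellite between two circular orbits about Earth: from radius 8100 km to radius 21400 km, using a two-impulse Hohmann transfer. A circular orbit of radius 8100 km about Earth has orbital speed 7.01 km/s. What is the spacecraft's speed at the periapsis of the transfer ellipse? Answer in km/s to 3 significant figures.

From the circular-orbit relation v² = μ/r at r = 8100 km: μ = v²r = (7.01)² × 8100 = 3.98035×10^5 km³/s².
Semi-major axis of the transfer orbit: a_t = (8100 + 21400)/2 = 14750 km.
The periapsis of the transfer ellipse is at r = 8100 km.
Applying v² = μ(2/r − 1/a_t): v = 8.444 km/s.

v = 8.44 km/s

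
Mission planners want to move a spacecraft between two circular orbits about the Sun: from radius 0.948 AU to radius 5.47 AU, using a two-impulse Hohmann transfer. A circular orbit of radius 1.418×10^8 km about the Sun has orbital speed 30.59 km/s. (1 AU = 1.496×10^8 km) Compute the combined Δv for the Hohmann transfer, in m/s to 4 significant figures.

From the circular-orbit relation v² = μ/r at r = 1.418×10^8 km: μ = v²r = (30.59)² × 1.418×10^8 = 1.32689×10^11 km³/s².
In km: r₁ = 0.948 × 1.496×10^8 = 1.418208×10^8 km; r₂ = 5.47 × 1.496×10^8 = 8.18312×10^8 km.
Transfer-ellipse semi-major axis a_t = (r₁ + r₂)/2 = (1.418208×10^8 + 8.18312×10^8)/2 = 4.800664×10^8 km.
Circular speed at r₁: v₁ = √(μ/r₁) = √(1.32689×10^11/1.418208×10^8) = 30.588 km/s.
On the transfer ellipse at r₁, vis-viva gives v_p = √[μ(2/r₁ − 1/a_t)] = 39.935 km/s.
First burn Δv₁ = |v_p − v₁| = 9.347 km/s.
At r₂, v₂ = √(μ/r₂) = 12.734 km/s.
Transfer-orbit speed at r₂: v_a = √[μ(2/r₂ − 1/a_t)] = 6.9211 km/s.
Second burn Δv₂ = |v₂ − v_a| = 5.813 km/s.
Total Δv = Δv₁ + Δv₂ = 15.16 km/s.

Δv = 15160 m/s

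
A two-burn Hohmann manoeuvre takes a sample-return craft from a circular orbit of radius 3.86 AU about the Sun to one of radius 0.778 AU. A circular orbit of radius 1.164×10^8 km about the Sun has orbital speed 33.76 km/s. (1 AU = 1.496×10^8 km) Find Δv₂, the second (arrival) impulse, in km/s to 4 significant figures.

Δv₂ = 9.796 km/s

From the circular-orbit relation v² = μ/r at r = 1.164×10^8 km: μ = v²r = (33.76)² × 1.164×10^8 = 1.32665×10^11 km³/s².
In km: r₁ = 3.86 × 1.496×10^8 = 5.77456×10^8 km; r₂ = 0.778 × 1.496×10^8 = 1.163888×10^8 km.
The Hohmann ellipse has a_t = (r₁ + r₂)/2 = 3.469224×10^8 km.
On the circular orbit at r = 1.163888×10^8 km, v_c = √(μ/r) = 33.762 km/s.
Vis-viva on the transfer ellipse at r = 1.163888×10^8 km gives v_t = √[μ(2/r − 1/a_t)] = 43.558 km/s.
Δv₂ = |v_t − v_c| = |43.558 − 33.762| = 9.796 km/s.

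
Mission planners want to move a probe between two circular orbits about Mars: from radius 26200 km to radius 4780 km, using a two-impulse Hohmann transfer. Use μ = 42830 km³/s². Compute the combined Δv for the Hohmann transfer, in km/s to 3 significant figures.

Δv = 1.47 km/s

Transfer-ellipse semi-major axis a_t = (r₁ + r₂)/2 = (26200 + 4780)/2 = 15490 km.
At r₁ the circular-orbit speed is v₁ = √(μ/r₁) = 1.27857 km/s.
On the transfer ellipse at r₁, vis-viva equation gives v_a = √[μ(2/r₁ − 1/a_t)] = 0.710251 km/s.
First burn Δv₁ = |v_a − v₁| = 0.5683 km/s.
At r₂, v₂ = √(μ/r₂) = 2.9934 km/s.
Transfer-orbit speed at r₂: v_p = √[μ(2/r₂ − 1/a_t)] = 3.8930 km/s.
Second burn Δv₂ = |v₂ − v_p| = 0.8996 km/s.
Δv = Δv₁ + Δv₂ = 0.5683 + 0.8996 = 1.468 km/s.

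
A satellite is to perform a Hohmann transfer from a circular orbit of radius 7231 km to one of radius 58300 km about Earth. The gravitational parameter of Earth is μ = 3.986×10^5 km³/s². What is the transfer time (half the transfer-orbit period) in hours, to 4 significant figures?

The Hohmann ellipse has a_t = (r₁ + r₂)/2 = 32765.5 km.
Half the transfer-orbit period gives t = π√(a_t³/μ) = 29513 s.
Converting: 29513 s ÷ 3600 s/hour = 8.198 hours.

t = 8.198 hours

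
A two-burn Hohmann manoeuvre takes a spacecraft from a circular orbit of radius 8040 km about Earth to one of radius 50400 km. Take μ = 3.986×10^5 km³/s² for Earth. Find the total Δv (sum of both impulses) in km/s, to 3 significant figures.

The Hohmann ellipse has a_t = (r₁ + r₂)/2 = 29220 km.
Circular speed at r₁: v₁ = √(μ/r₁) = √(3.986×10^5/8040) = 7.041 km/s.
Transfer-orbit speed at r₁ (vis-viva): v_p = √[μ(2/r₁ − 1/a_t)] = 9.247 km/s.
First burn Δv₁ = |v_p − v₁| = 2.206 km/s.
At r₂, v₂ = √(μ/r₂) = 2.812 km/s.
Transfer-orbit speed at r₂: v_a = √[μ(2/r₂ − 1/a_t)] = 1.475 km/s.
Second burn Δv₂ = |v₂ − v_a| = 1.337 km/s.
Total Δv = Δv₁ + Δv₂ = 3.543 km/s.

Δv = 3.54 km/s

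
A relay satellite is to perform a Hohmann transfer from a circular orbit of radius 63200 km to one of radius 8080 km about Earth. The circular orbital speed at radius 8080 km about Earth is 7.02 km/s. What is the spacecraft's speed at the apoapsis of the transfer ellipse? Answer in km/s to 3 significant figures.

From the circular-orbit relation v² = μ/r at r = 8080 km: μ = v²r = (7.02)² × 8080 = 3.98186×10^5 km³/s².
Transfer-ellipse semi-major axis a_t = (r₁ + r₂)/2 = (63200 + 8080)/2 = 35640 km.
At apoapsis, r = 63200 km.
Applying v² = μ(2/r − 1/a_t): v = 1.195 km/s.

v = 1.20 km/s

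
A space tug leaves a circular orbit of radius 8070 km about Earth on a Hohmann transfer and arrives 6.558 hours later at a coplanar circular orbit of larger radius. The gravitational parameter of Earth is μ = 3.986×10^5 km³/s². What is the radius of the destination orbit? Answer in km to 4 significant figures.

Transfer time t = 6.558 hours = 23608.8 s, and t = π√(a_t³/μ).
So a_t = (μ t²/π²)^(1/3) = (3.986×10^5 × (23608.8)² / π²)^(1/3) = 28235 km.
Since a_t = (r₁ + r₂)/2, r₂ = 2a_t − r₁ = 2×28235 − 8070 = 48400 km.

r₂ = 48400 km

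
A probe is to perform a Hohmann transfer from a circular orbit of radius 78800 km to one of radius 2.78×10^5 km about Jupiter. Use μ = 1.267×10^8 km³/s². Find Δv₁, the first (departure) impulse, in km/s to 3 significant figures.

The Hohmann ellipse has a_t = (r₁ + r₂)/2 = 1.784×10^5 km.
On the circular orbit at r = 78800 km, v_c = √(μ/r) = 40.098 km/s.
Transfer-orbit speed at the same r (vis-viva, a = a_t): v_t = √[μ(2/r − 1/a_t)] = 50.055 km/s.
Δv₁ = |v_t − v_c| = |50.055 − 40.098| = 9.957 km/s.

Δv₁ = 9.96 km/s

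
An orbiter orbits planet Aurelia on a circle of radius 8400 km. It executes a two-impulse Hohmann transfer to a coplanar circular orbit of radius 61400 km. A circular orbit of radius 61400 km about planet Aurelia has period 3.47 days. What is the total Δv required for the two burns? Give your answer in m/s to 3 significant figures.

Δv = 1790 m/s

From Kepler's third law T² = 4π²r³/μ at r = 61400 km, T = 3.47 days = 3.47 × 86400 s = 2.99808×10^5 s: μ = 4π²r³/T² = 1.01667×10^5 km³/s².
Transfer-ellipse semi-major axis a_t = (r₁ + r₂)/2 = (8400 + 61400)/2 = 34900 km.
Circular speed at r₁: v₁ = √(μ/r₁) = √(1.01667×10^5/8400) = 3.4790 km/s.
Transfer-orbit speed at r₁ (v² = μ(2/r − 1/a)): v_p = √[μ(2/r₁ − 1/a_t)] = 4.6145 km/s.
First burn Δv₁ = |v_p − v₁| = 1.1355 km/s.
At r₂, v₂ = √(μ/r₂) = 1.28678 km/s.
Transfer-orbit speed at r₂: v_a = √[μ(2/r₂ − 1/a_t)] = 0.631294 km/s.
Second burn Δv₂ = |v₂ − v_a| = 0.65549 km/s.
Δv = Δv₁ + Δv₂ = 1.1355 + 0.65549 = 1.791 km/s.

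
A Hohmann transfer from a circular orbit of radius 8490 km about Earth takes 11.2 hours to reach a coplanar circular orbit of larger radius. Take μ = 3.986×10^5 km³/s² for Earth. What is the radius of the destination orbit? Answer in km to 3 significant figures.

r₂ = 72200 km

Transfer time t = 11.2 hours = 40320 s, and t = π√(a_t³/μ).
So a_t = (μ t²/π²)^(1/3) = (3.986×10^5 × (40320)² / π²)^(1/3) = 40342 km.
Since a_t = (r₁ + r₂)/2, r₂ = 2a_t − r₁ = 2×40342 − 8490 = 72194 km.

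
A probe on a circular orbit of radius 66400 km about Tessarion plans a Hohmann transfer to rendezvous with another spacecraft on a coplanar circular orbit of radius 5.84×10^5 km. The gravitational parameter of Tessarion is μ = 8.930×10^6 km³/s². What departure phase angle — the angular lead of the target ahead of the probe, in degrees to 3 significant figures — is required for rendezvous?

φ = 105°

Transfer-ellipse semi-major axis a_t = (r₁ + r₂)/2 = (66400 + 5.840×10^5)/2 = 3.252×10^5 km.
The half-period of the transfer ellipse is t = π√(a_t³/μ) = 1.94962×10^5 s.
Target angular speed ω₂ = √(μ/r₂³) = 6.69586×10^-6 rad/s.
Angle swept by the target during transfer: ω₂·t = 1.30544 rad = 74.80°.
Arrival is 180° from departure on the ellipse, so φ = 180° − 74.80° = 105°.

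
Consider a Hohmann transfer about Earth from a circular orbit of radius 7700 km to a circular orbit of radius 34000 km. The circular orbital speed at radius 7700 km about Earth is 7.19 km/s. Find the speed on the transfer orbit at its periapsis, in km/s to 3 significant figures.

v = 9.18 km/s

From the circular-orbit relation v² = μ/r at r = 7700 km: μ = v²r = (7.19)² × 7700 = 3.98060×10^5 km³/s².
The Hohmann ellipse has a_t = (r₁ + r₂)/2 = 20850 km.
At periapsis, r = 7700 km.
Applying v² = μ(2/r − 1/a_t): v = 9.182 km/s.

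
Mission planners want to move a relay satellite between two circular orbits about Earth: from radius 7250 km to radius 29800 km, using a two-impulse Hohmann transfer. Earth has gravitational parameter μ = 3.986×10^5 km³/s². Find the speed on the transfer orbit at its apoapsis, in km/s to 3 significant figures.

v = 2.29 km/s

The Hohmann ellipse has a_t = (r₁ + r₂)/2 = 18525 km.
At apoapsis, r = 29800 km.
From the vis-viva equation, v = √[μ(2/r − 1/a_t)] = 2.288 km/s.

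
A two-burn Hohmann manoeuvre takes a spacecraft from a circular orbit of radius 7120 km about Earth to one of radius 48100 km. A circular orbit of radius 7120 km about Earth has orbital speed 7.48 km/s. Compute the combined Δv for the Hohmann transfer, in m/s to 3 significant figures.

Δv = 3810 m/s

From the circular-orbit relation v² = μ/r at r = 7120 km: μ = v²r = (7.48)² × 7120 = 3.98367×10^5 km³/s².
The Hohmann ellipse has a_t = (r₁ + r₂)/2 = 27610 km.
At r₁ the circular-orbit speed is v₁ = √(μ/r₁) = 7.480 km/s.
On the transfer ellipse at r₁, v² = μ(2/r − 1/a) gives v_p = √[μ(2/r₁ − 1/a_t)] = 9.873 km/s.
First burn Δv₁ = |v_p − v₁| = 2.393 km/s.
Circular speed at r₂: v₂ = √(μ/r₂) = 2.87786 km/s.
Transfer-orbit speed at r₂: v_a = √[μ(2/r₂ − 1/a_t)] = 1.46142 km/s.
Second burn Δv₂ = |v₂ − v_a| = 1.416 km/s.
Total Δv = Δv₁ + Δv₂ = 3.809 km/s.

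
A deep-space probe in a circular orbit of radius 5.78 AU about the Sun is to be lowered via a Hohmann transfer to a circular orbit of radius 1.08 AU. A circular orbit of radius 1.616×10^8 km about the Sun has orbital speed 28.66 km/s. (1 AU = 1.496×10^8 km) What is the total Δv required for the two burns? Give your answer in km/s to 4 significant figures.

From the circular-orbit relation v² = μ/r at r = 1.616×10^8 km: μ = v²r = (28.66)² × 1.616×10^8 = 1.32738×10^11 km³/s².
In km: r₁ = 5.78 × 1.496×10^8 = 8.64688×10^8 km; r₂ = 1.08 × 1.496×10^8 = 1.61568×10^8 km.
The Hohmann ellipse has a_t = (r₁ + r₂)/2 = 5.13128×10^8 km.
Circular speed at r₁: v₁ = √(μ/r₁) = √(1.32738×10^11/8.64688×10^8) = 12.39 km/s.
On the transfer ellipse at r₁, vis-viva equation gives v_a = √[μ(2/r₁ − 1/a_t)] = 6.952 km/s.
First burn Δv₁ = |v_a − v₁| = 5.438 km/s.
Circular speed at r₂: v₂ = √(μ/r₂) = 28.663 km/s.
Transfer-orbit speed at r₂: v_p = √[μ(2/r₂ − 1/a_t)] = 37.208 km/s.
Second burn Δv₂ = |v₂ − v_p| = 8.545 km/s.
Total Δv = Δv₁ + Δv₂ = 13.98 km/s.

Δv = 13.98 km/s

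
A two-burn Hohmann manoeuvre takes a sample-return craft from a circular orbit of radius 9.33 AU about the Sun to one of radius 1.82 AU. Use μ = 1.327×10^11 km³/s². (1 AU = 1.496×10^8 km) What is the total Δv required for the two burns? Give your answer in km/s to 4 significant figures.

In km: r₁ = 9.33 × 1.496×10^8 = 1.395768×10^9 km; r₂ = 1.82 × 1.496×10^8 = 2.72272×10^8 km.
The Hohmann ellipse has a_t = (r₁ + r₂)/2 = 8.3402×10^8 km.
Circular speed at r₁: v₁ = √(μ/r₁) = √(1.327×10^11/1.395768×10^9) = 9.7505 km/s.
On the transfer ellipse at r₁, vis-viva gives v_a = √[μ(2/r₁ − 1/a_t)] = 5.5711 km/s.
First burn Δv₁ = |v_a − v₁| = 4.179 km/s.
Circular speed at r₂: v₂ = √(μ/r₂) = 22.077 km/s.
Transfer-orbit speed at r₂: v_p = √[μ(2/r₂ − 1/a_t)] = 28.560 km/s.
Second burn Δv₂ = |v₂ − v_p| = 6.483 km/s.
Δv = Δv₁ + Δv₂ = 4.179 + 6.483 = 10.66 km/s.

Δv = 10.66 km/s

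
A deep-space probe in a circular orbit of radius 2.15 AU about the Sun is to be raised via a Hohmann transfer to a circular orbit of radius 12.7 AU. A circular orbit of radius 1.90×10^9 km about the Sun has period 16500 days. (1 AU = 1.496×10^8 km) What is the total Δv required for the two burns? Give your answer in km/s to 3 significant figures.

From Kepler's third law T² = 4π²r³/μ at r = 1.90×10^9 km, T = 16500 days = 16500 × 86400 s = 1.4256×10^9 s: μ = 4π²r³/T² = 1.33237×10^11 km³/s².
In km: r₁ = 2.15 × 1.496×10^8 = 3.2164×10^8 km; r₂ = 12.7 × 1.496×10^8 = 1.89992×10^9 km.
Transfer-ellipse semi-major axis a_t = (r₁ + r₂)/2 = (3.2164×10^8 + 1.89992×10^9)/2 = 1.11078×10^9 km.
Circular speed at r₁: v₁ = √(μ/r₁) = √(1.33237×10^11/3.2164×10^8) = 20.353 km/s.
On the transfer ellipse at r₁, vis-viva equation gives v_p = √[μ(2/r₁ − 1/a_t)] = 26.618 km/s.
First burn Δv₁ = |v_p − v₁| = 6.265 km/s.
Circular speed at r₂: v₂ = √(μ/r₂) = 8.374 km/s.
Transfer-orbit speed at r₂: v_a = √[μ(2/r₂ − 1/a_t)] = 4.506 km/s.
Second burn Δv₂ = |v₂ − v_a| = 3.868 km/s.
Total Δv = Δv₁ + Δv₂ = 10.13 km/s.

Δv = 10.1 km/s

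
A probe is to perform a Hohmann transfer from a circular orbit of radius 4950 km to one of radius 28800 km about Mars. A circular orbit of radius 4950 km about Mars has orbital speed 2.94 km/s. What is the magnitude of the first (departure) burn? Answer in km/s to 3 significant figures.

Δv₁ = 0.901 km/s

From the circular-orbit relation v² = μ/r at r = 4950 km: μ = v²r = (2.94)² × 4950 = 42785.8 km³/s².
Semi-major axis of the transfer orbit: a_t = (4950 + 28800)/2 = 16875 km.
On the circular orbit at r = 4950 km, v_c = √(μ/r) = 2.9400 km/s.
Transfer-orbit speed at the same r (vis-viva, a = a_t): v_t = √[μ(2/r − 1/a_t)] = 3.8408 km/s.
Δv₁ = |v_t − v_c| = |3.8408 − 2.9400| = 0.9008 km/s.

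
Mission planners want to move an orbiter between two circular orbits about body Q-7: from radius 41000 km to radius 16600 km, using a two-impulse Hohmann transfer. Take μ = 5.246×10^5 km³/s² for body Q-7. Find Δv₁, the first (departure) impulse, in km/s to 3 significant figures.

The Hohmann ellipse has a_t = (r₁ + r₂)/2 = 28800 km.
On the circular orbit at r = 41000 km, v_c = √(μ/r) = 3.5770 km/s.
Transfer-orbit speed at the same r (vis-viva, a = a_t): v_t = √[μ(2/r − 1/a_t)] = 2.7157 km/s.
Δv₁ = |v_t − v_c| = |2.7157 − 3.5770| = 0.8613 km/s.

Δv₁ = 0.861 km/s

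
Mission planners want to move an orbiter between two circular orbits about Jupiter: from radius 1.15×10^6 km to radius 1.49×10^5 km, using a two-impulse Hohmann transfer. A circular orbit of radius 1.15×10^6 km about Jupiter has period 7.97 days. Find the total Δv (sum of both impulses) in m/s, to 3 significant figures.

Δv = 15100 m/s

From Kepler's third law T² = 4π²r³/μ at r = 1.15×10^6 km, T = 7.97 days = 7.97 × 86400 s = 6.88608×10^5 s: μ = 4π²r³/T² = 1.26622×10^8 km³/s².
The Hohmann ellipse has a_t = (r₁ + r₂)/2 = 6.495×10^5 km.
At r₁ the circular-orbit speed is v₁ = √(μ/r₁) = 10.493 km/s.
Transfer-orbit speed at r₁ (v² = μ(2/r − 1/a)): v_a = √[μ(2/r₁ − 1/a_t)] = 5.0258 km/s.
First burn Δv₁ = |v_a − v₁| = 5.467 km/s.
Circular speed at r₂: v₂ = √(μ/r₂) = 29.1515 km/s.
Transfer-orbit speed at r₂: v_p = √[μ(2/r₂ − 1/a_t)] = 38.7901 km/s.
Second burn Δv₂ = |v₂ − v_p| = 9.639 km/s.
Δv = Δv₁ + Δv₂ = 5.467 + 9.639 = 15.11 km/s.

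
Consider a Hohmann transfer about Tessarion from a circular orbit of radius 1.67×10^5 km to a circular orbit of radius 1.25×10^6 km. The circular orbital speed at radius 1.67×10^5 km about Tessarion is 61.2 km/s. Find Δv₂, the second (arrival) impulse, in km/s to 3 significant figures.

Δv₂ = 11.5 km/s

From the circular-orbit relation v² = μ/r at r = 1.67×10^5 km: μ = v²r = (61.2)² × 1.67×10^5 = 6.25488×10^8 km³/s².
Semi-major axis of the transfer orbit: a_t = (1.670×10^5 + 1.250×10^6)/2 = 7.085×10^5 km.
On the circular orbit at r = 1.250×10^6 km, v_c = √(μ/r) = 22.37 km/s.
Vis-viva on the transfer ellipse at r = 1.250×10^6 km gives v_t = √[μ(2/r − 1/a_t)] = 10.86 km/s.
Δv₂ = |v_t − v_c| = |10.86 − 22.37| = 11.51 km/s.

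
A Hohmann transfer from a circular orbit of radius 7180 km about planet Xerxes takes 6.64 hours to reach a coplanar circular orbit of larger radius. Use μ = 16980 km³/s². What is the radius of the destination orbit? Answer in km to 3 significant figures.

Transfer time t = 6.64 hours = 23904 s, and t = π√(a_t³/μ).
So a_t = (μ t²/π²)^(1/3) = (16980 × (23904)² / π²)^(1/3) = 9943.2 km.
Since a_t = (r₁ + r₂)/2, r₂ = 2a_t − r₁ = 2×9943.2 − 7180 = 12706.4 km.

r₂ = 12700 km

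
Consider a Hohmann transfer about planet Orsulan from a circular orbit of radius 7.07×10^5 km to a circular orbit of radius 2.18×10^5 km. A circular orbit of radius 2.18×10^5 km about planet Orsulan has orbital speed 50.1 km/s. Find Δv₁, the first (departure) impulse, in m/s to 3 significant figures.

From the circular-orbit relation v² = μ/r at r = 2.18×10^5 km: μ = v²r = (50.1)² × 2.18×10^5 = 5.47182×10^8 km³/s².
Semi-major axis of the transfer orbit: a_t = (7.070×10^5 + 2.180×10^5)/2 = 4.625×10^5 km.
Circular speed at r = 7.070×10^5 km: v_c = √(μ/r) = 27.82 km/s.
Vis-viva on the transfer ellipse at r = 7.070×10^5 km gives v_t = √[μ(2/r − 1/a_t)] = 19.10 km/s.
Δv₁ = |v_t − v_c| = |19.10 − 27.82| = 8.720 km/s.

Δv₁ = 8720 m/s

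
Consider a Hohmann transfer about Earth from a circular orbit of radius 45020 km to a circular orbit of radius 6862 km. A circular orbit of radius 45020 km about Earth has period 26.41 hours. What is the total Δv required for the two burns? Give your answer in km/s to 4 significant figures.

Δv = 3.864 km/s

From Kepler's third law T² = 4π²r³/μ at r = 45020 km, T = 26.41 hours = 26.41 × 3600 s = 95076 s: μ = 4π²r³/T² = 3.98506×10^5 km³/s².
The Hohmann ellipse has a_t = (r₁ + r₂)/2 = 25941 km.
Circular speed at r₁: v₁ = √(μ/r₁) = √(3.98506×10^5/45020) = 2.975 km/s.
On the transfer ellipse at r₁, vis-viva equation gives v_a = √[μ(2/r₁ − 1/a_t)] = 1.530 km/s.
First burn Δv₁ = |v_a − v₁| = 1.445 km/s.
At r₂, v₂ = √(μ/r₂) = 7.621 km/s.
Transfer-orbit speed at r₂: v_p = √[μ(2/r₂ − 1/a_t)] = 10.04 km/s.
Second burn Δv₂ = |v₂ − v_p| = 2.419 km/s.
Total Δv = Δv₁ + Δv₂ = 3.864 km/s.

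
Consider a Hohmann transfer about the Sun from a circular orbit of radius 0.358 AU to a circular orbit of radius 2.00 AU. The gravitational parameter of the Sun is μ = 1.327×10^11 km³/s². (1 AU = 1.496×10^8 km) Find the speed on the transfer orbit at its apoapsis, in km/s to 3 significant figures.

In km: r₁ = 0.358 × 1.496×10^8 = 5.35568×10^7 km; r₂ = 2.00 × 1.496×10^8 = 2.992×10^8 km.
The Hohmann ellipse has a_t = (r₁ + r₂)/2 = 1.763784×10^8 km.
The apoapsis of the transfer ellipse is at r = 2.992×10^8 km.
From the vis-viva equation, v = √[μ(2/r − 1/a_t)] = 11.60 km/s.

v = 11.6 km/s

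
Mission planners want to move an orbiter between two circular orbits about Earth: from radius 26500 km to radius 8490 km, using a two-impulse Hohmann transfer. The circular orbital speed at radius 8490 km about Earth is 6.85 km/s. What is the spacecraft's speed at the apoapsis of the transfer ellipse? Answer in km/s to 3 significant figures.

v = 2.70 km/s

From the circular-orbit relation v² = μ/r at r = 8490 km: μ = v²r = (6.85)² × 8490 = 3.98372×10^5 km³/s².
Transfer-ellipse semi-major axis a_t = (r₁ + r₂)/2 = (26500 + 8490)/2 = 17495 km.
The apoapsis of the transfer ellipse is at r = 26500 km.
Vis-viva: v = √[μ(2/r − 1/a_t)] = √[3.98372×10^5 × (2/26500 − 1/17495)] = 2.701 km/s.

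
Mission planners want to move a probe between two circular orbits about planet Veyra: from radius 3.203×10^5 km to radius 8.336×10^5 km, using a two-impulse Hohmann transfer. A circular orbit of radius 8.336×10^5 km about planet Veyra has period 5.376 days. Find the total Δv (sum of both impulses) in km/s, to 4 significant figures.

Δv = 6.549 km/s

From Kepler's third law T² = 4π²r³/μ at r = 8.336×10^5 km, T = 5.376 days = 5.376 × 86400 s = 4.644864×10^5 s: μ = 4π²r³/T² = 1.05995×10^8 km³/s².
Transfer-ellipse semi-major axis a_t = (r₁ + r₂)/2 = (3.203×10^5 + 8.336×10^5)/2 = 5.7695×10^5 km.
Circular speed at r₁: v₁ = √(μ/r₁) = √(1.05995×10^8/3.203×10^5) = 18.191 km/s.
Transfer-orbit speed at r₁ (vis-viva equation): v_p = √[μ(2/r₁ − 1/a_t)] = 21.866 km/s.
First burn Δv₁ = |v_p − v₁| = 3.675 km/s.
At r₂, v₂ = √(μ/r₂) = 11.276 km/s.
Transfer-orbit speed at r₂: v_a = √[μ(2/r₂ − 1/a_t)] = 8.4018 km/s.
Second burn Δv₂ = |v₂ − v_a| = 2.874 km/s.
Total Δv = Δv₁ + Δv₂ = 6.549 km/s.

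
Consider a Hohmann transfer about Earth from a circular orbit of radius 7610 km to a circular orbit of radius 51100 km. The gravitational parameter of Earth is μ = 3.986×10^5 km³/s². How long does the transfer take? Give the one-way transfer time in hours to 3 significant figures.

t = 6.95 hours

Semi-major axis of the transfer orbit: a_t = (7610 + 51100)/2 = 29355 km.
By Kepler's third law the transfer-orbit period is T = 2π√(a_t³/μ), so t = T/2 = 25030 s.
Converting: 25030 s ÷ 3600 s/hour = 6.95 hours.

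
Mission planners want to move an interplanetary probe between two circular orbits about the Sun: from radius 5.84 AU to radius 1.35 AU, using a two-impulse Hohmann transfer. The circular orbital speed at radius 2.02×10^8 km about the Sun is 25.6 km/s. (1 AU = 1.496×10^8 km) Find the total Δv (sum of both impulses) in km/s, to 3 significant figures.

From the circular-orbit relation v² = μ/r at r = 2.02×10^8 km: μ = v²r = (25.6)² × 2.02×10^8 = 1.32383×10^11 km³/s².
In km: r₁ = 5.84 × 1.496×10^8 = 8.73664×10^8 km; r₂ = 1.35 × 1.496×10^8 = 2.0196×10^8 km.
The Hohmann ellipse has a_t = (r₁ + r₂)/2 = 5.37812×10^8 km.
Circular speed at r₁: v₁ = √(μ/r₁) = √(1.32383×10^11/8.73664×10^8) = 12.3096 km/s.
On the transfer ellipse at r₁, vis-viva equation gives v_a = √[μ(2/r₁ − 1/a_t)] = 7.54329 km/s.
First burn Δv₁ = |v_a − v₁| = 4.7663 km/s.
Circular speed at r₂: v₂ = √(μ/r₂) = 25.6025 km/s.
Transfer-orbit speed at r₂: v_p = √[μ(2/r₂ − 1/a_t)] = 32.6317 km/s.
Second burn Δv₂ = |v₂ − v_p| = 7.0292 km/s.
Total Δv = Δv₁ + Δv₂ = 11.80 km/s.

Δv = 11.8 km/s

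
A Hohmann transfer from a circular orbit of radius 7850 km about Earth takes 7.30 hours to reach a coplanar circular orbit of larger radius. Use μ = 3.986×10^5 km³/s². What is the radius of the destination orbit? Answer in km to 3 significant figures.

r₂ = 52800 km

Transfer time t = 7.30 hours = 26280 s, and t = π√(a_t³/μ).
So a_t = (μ t²/π²)^(1/3) = (3.986×10^5 × (26280)² / π²)^(1/3) = 30327 km.
Since a_t = (r₁ + r₂)/2, r₂ = 2a_t − r₁ = 2×30327 − 7850 = 52804 km.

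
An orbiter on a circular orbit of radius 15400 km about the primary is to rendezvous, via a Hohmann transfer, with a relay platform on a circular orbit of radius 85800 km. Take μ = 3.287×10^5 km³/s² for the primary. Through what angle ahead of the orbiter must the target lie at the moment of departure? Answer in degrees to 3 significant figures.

The Hohmann ellipse has a_t = (r₁ + r₂)/2 = 50600 km.
The half-period of the transfer ellipse is t = π√(a_t³/μ) = 62370 s.
Target angular speed ω₂ = √(μ/r₂³) = 2.2812×10^-5 rad/s.
Angle swept by the target during transfer: ω₂·t = 1.4228 rad = 81.52°.
The orbiter traverses 180° on the transfer ellipse, so the target must lead by 180° − 81.52° = 98.5°.

φ = 98.5°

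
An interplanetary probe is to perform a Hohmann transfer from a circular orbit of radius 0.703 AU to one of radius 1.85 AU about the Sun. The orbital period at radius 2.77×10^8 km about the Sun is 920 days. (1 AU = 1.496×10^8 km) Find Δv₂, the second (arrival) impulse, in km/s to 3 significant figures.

From Kepler's third law T² = 4π²r³/μ at r = 2.77×10^8 km, T = 920 days = 920 × 86400 s = 7.9488×10^7 s: μ = 4π²r³/T² = 1.32799×10^11 km³/s².
In km: r₁ = 0.703 × 1.496×10^8 = 1.051688×10^8 km; r₂ = 1.85 × 1.496×10^8 = 2.7676×10^8 km.
Semi-major axis of the transfer orbit: a_t = (1.051688×10^8 + 2.7676×10^8)/2 = 1.909644×10^8 km.
Circular speed at r = 2.7676×10^8 km: v_c = √(μ/r) = 21.905 km/s.
Vis-viva on the transfer ellipse at r = 2.7676×10^8 km gives v_t = √[μ(2/r − 1/a_t)] = 16.256 km/s.
Δv₂ = |v_t − v_c| = |16.256 − 21.905| = 5.649 km/s.

Δv₂ = 5.65 km/s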